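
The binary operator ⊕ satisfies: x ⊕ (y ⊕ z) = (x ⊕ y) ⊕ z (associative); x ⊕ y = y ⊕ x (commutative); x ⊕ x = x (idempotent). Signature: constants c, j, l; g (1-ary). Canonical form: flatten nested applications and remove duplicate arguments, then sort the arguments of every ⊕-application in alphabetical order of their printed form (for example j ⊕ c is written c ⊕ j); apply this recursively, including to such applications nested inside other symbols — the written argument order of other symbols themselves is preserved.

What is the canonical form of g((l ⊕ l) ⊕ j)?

Focus inside:  (l ⊕ l) ⊕ j
Un-nest:  l ⊕ l ⊕ j
Idempotence:  drop duplicate l
Order the arguments:  j ⊕ l
Rebuild:  g(j ⊕ l)

Answer: g(j ⊕ l)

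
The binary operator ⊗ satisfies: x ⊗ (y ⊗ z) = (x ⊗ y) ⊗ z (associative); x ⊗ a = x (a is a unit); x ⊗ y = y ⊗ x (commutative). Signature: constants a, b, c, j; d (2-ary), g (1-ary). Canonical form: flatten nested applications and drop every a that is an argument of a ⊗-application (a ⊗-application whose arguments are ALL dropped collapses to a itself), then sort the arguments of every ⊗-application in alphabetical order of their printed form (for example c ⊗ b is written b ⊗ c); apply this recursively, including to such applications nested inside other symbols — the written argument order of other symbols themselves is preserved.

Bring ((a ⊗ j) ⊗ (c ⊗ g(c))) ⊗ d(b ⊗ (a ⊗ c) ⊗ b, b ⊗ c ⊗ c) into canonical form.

Flatten:  a ⊗ j ⊗ c ⊗ g(c) ⊗ d(b ⊗ (a ⊗ c) ⊗ b, b ⊗ c ⊗ c)
Canonicalize subterm:  d(b ⊗ (a ⊗ c) ⊗ b, b ⊗ c ⊗ c)  →  d(b ⊗ b ⊗ c, b ⊗ c ⊗ c)
Units out:  drop a
Order the arguments:  c ⊗ d(b ⊗ b ⊗ c, b ⊗ c ⊗ c) ⊗ g(c) ⊗ j

Answer: c ⊗ d(b ⊗ b ⊗ c, b ⊗ c ⊗ c) ⊗ g(c) ⊗ j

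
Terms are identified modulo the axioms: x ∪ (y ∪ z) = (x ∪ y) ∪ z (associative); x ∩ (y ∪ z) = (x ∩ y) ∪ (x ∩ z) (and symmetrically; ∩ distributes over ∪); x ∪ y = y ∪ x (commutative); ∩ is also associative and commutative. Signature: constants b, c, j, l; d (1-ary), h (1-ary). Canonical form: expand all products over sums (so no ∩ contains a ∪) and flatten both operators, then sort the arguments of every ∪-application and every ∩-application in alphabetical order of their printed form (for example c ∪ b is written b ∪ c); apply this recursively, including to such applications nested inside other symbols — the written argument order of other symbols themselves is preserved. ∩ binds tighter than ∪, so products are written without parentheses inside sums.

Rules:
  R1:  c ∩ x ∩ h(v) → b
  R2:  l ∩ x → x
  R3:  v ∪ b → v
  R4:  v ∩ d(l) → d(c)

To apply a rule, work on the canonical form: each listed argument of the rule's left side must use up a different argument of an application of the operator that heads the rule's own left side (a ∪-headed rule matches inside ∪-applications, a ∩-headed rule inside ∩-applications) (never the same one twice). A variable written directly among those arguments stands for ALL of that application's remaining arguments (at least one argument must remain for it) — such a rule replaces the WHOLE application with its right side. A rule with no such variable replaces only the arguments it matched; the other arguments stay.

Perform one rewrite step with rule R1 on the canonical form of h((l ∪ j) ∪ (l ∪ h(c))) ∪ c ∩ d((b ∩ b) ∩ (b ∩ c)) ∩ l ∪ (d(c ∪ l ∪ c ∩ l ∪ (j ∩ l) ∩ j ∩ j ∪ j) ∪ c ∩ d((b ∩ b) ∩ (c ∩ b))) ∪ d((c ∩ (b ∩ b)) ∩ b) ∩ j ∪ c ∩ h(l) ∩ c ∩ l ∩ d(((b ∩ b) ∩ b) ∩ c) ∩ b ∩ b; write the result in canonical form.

Answer: b ∪ c ∩ d(b ∩ b ∩ b ∩ c) ∪ c ∩ d(b ∩ b ∩ b ∩ c) ∩ l ∪ d(b ∩ b ∩ b ∩ c) ∩ j ∪ d(c ∪ c ∩ l ∪ j ∪ j ∩ j ∩ j ∩ l ∪ l) ∪ h(h(c) ∪ j ∪ l ∪ l)

Derivation:
Canonical form:  b ∩ b ∩ c ∩ c ∩ d(b ∩ b ∩ b ∩ c) ∩ h(l) ∩ l ∪ c ∩ d(b ∩ b ∩ b ∩ c) ∪ c ∩ d(b ∩ b ∩ b ∩ c) ∩ l ∪ d(b ∩ b ∩ b ∩ c) ∩ j ∪ d(c ∪ c ∩ l ∪ j ∪ j ∩ j ∩ j ∩ l ∪ l) ∪ h(h(c) ∪ j ∪ l ∪ l)
Apply R1:  consuming c, h(l);  v := l, x := b ∩ b ∩ c ∩ d(b ∩ b ∩ b ∩ c) ∩ l
The variable takes the whole remainder — replace the entire application.
Giving:  b ∪ c ∩ d(b ∩ b ∩ b ∩ c) ∪ c ∩ d(b ∩ b ∩ b ∩ c) ∩ l ∪ d(b ∩ b ∩ b ∩ c) ∩ j ∪ d(c ∪ c ∩ l ∪ j ∪ j ∩ j ∩ j ∩ l ∪ l) ∪ h(h(c) ∪ j ∪ l ∪ l)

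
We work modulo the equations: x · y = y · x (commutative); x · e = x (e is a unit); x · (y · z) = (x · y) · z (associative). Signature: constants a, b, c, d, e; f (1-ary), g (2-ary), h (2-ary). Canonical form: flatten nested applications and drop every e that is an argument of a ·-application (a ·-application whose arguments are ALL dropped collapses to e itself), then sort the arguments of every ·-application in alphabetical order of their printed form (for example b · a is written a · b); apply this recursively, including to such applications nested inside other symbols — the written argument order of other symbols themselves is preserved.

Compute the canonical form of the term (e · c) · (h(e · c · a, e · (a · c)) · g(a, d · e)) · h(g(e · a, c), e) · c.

Merge nested applications:  e · c · h(e · c · a, e · (a · c)) · g(a, d · e) · h(g(e · a, c), e) · c
Simplify inside:  h(e · c · a, e · (a · c))  →  h(a · c, a · c)
Canonicalize subterm:  g(a, d · e)  →  g(a, d)
Canonicalize subterm:  h(g(e · a, c), e)  →  h(g(a, c), e)
Units out:  drop e
Order the arguments:  c · c · g(a, d) · h(a · c, a · c) · h(g(a, c), e)

Answer: c · c · g(a, d) · h(a · c, a · c) · h(g(a, c), e)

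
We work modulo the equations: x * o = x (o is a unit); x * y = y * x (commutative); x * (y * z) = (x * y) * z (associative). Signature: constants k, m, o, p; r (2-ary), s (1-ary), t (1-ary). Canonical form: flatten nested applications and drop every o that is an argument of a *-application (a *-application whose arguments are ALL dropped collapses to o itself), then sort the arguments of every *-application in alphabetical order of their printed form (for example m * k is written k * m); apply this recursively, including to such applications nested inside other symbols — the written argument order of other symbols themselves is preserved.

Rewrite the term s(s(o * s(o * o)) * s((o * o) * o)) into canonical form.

Descend into:  s(o * s(o * o)) * s((o * o) * o)
Canonicalize subterm:  s(o * s(o * o))  →  s(s(o))
Canonicalize subterm:  s((o * o) * o)  →  s(o)
Sort arguments:  s(o) * s(s(o))
Rebuild:  s(s(o) * s(s(o)))

Answer: s(s(o) * s(s(o)))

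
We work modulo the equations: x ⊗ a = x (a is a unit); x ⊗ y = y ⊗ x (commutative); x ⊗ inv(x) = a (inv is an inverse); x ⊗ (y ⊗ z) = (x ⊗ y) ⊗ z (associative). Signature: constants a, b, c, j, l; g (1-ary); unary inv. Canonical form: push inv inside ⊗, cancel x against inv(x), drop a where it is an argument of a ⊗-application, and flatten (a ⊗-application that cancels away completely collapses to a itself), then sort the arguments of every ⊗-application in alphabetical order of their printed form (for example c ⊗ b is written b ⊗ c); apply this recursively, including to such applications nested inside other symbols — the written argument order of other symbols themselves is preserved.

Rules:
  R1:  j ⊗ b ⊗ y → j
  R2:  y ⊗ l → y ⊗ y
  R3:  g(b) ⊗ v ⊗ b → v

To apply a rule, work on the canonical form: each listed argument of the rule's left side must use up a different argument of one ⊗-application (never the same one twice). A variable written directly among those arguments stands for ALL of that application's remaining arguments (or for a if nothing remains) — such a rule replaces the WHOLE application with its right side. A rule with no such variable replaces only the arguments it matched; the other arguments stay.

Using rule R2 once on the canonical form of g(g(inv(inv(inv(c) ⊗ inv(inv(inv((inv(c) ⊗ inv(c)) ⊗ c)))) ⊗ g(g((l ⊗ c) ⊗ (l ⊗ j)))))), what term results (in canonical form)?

Answer: g(g(inv(g(g(c ⊗ c ⊗ j ⊗ j ⊗ l ⊗ l)))))

Derivation:
Canonical form:  g(g(inv(g(g(c ⊗ j ⊗ l ⊗ l)))))
R2 matches:  uses l;  y := c ⊗ j ⊗ l
Every leftover argument binds to the variable; the entire application is replaced.
New term:  g(g(inv(g(g(c ⊗ c ⊗ j ⊗ j ⊗ l ⊗ l)))))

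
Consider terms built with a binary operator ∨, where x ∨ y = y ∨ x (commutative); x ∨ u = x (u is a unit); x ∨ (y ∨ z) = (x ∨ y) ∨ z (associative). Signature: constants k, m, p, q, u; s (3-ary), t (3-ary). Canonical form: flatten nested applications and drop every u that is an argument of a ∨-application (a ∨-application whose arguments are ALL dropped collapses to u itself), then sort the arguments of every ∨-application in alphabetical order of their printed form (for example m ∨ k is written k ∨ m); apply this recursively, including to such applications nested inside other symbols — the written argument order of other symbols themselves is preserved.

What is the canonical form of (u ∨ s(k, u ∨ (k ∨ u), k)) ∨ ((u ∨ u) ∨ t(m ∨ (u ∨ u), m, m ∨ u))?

Answer: s(k, k, k) ∨ t(m, m, m)

Derivation:
Un-nest:  u ∨ s(k, u ∨ (k ∨ u), k) ∨ u ∨ u ∨ t(m ∨ (u ∨ u), m, m ∨ u)
Simplify inside:  s(k, u ∨ (k ∨ u), k)  →  s(k, k, k)
Inside:  t(m ∨ (u ∨ u), m, m ∨ u)  →  t(m, m, m)
Units out:  drop u (×3)
Order the arguments:  s(k, k, k) ∨ t(m, m, m)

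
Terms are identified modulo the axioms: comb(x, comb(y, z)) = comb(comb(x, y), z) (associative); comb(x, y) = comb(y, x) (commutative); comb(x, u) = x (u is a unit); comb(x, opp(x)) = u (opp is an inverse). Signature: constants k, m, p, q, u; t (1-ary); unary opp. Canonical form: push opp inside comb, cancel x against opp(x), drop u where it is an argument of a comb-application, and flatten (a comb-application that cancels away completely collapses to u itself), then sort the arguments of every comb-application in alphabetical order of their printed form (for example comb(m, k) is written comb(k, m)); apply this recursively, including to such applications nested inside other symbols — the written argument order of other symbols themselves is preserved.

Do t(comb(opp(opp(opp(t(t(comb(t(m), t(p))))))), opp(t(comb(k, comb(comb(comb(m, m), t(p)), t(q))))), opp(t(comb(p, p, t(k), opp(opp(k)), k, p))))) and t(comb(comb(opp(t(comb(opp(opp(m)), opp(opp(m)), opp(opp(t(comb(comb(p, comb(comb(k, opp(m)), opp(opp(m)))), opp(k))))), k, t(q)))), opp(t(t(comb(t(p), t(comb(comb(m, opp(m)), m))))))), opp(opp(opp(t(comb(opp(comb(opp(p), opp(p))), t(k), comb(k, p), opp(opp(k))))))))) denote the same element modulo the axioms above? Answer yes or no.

Answer: yes — both canonical forms are t(comb(opp(t(comb(k, k, p, p, p, t(k)))), opp(t(comb(k, m, m, t(p), t(q)))), opp(t(t(comb(t(m), t(p)))))))

Derivation:
Left:  t(comb(opp(opp(opp(t(t(comb(t(m), t(p))))))), opp(t(comb(k, comb(comb(comb(m, m), t(p)), t(q))))), opp(t(comb(p, p, t(k), opp(opp(k)), k, p)))))
  Focus inside:  comb(opp(opp(opp(t(t(comb(t(m), t(p))))))), opp(t(comb(k, comb(comb(comb(m, m), t(p)), t(q))))), opp(t(comb(p, p, t(k), opp(opp(k)), k, p))))
  Push opp inside:  distribute opp over comb and collapse double opp
  Collect terms:  comb(opp(t(t(comb(t(m), t(p))))), opp(t(comb(k, m, m, t(p), t(q)))), opp(t(comb(k, k, p, p, p, t(k)))))
  Order the arguments:  comb(opp(t(comb(k, k, p, p, p, t(k)))), opp(t(comb(k, m, m, t(p), t(q)))), opp(t(t(comb(t(m), t(p))))))
  Rebuild:  t(comb(opp(t(comb(k, k, p, p, p, t(k)))), opp(t(comb(k, m, m, t(p), t(q)))), opp(t(t(comb(t(m), t(p)))))))
Right:  t(comb(comb(opp(t(comb(opp(opp(m)), opp(opp(m)), opp(opp(t(comb(comb(p, comb(comb(k, opp(m)), opp(opp(m)))), opp(k))))), k, t(q)))), opp(t(t(comb(t(p), t(comb(comb(m, opp(m)), m))))))), opp(opp(opp(t(comb(opp(comb(opp(p), opp(p))), t(k), comb(k, p), opp(opp(k)))))))))
  Focus inside:  comb(comb(opp(t(comb(opp(opp(m)), opp(opp(m)), opp(opp(t(comb(comb(p, comb(comb(k, opp(m)), opp(opp(m)))), opp(k))))), k, t(q)))), opp(t(t(comb(t(p), t(comb(comb(m, opp(m)), m))))))), opp(opp(opp(t(comb(opp(comb(opp(p), opp(p))), t(k), comb(k, p), opp(opp(k))))))))
  Push opp inside:  distribute opp over comb and collapse double opp
  Combine occurrences:  comb(opp(t(comb(k, m, m, t(p), t(q)))), opp(t(t(comb(t(m), t(p))))), opp(t(comb(k, k, p, p, p, t(k)))))
  Sort arguments:  comb(opp(t(comb(k, k, p, p, p, t(k)))), opp(t(comb(k, m, m, t(p), t(q)))), opp(t(t(comb(t(m), t(p))))))
  Put back:  t(comb(opp(t(comb(k, k, p, p, p, t(k)))), opp(t(comb(k, m, m, t(p), t(q)))), opp(t(t(comb(t(m), t(p)))))))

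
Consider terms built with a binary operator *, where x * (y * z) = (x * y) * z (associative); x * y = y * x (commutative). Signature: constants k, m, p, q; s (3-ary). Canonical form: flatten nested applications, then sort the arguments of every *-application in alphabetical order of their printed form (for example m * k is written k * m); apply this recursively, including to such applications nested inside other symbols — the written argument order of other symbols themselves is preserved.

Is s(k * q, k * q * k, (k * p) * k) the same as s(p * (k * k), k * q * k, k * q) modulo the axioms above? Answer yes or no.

Answer: no — s(k * q, k * k * q, k * k * p) vs s(k * k * p, k * k * q, k * q)

Derivation:
Left:  s(k * q, k * q * k, (k * p) * k)
  Work inside:  (k * p) * k
  Merge nested applications:  k * p * k
  Order the arguments:  k * k * p
  Rebuild:  s(k * q, k * k * q, k * k * p)
Right:  s(p * (k * k), k * q * k, k * q)
  Work inside:  p * (k * k)
  Merge nested applications:  p * k * k
  Sort arguments:  k * k * p
  Rebuild:  s(k * k * p, k * k * q, k * q)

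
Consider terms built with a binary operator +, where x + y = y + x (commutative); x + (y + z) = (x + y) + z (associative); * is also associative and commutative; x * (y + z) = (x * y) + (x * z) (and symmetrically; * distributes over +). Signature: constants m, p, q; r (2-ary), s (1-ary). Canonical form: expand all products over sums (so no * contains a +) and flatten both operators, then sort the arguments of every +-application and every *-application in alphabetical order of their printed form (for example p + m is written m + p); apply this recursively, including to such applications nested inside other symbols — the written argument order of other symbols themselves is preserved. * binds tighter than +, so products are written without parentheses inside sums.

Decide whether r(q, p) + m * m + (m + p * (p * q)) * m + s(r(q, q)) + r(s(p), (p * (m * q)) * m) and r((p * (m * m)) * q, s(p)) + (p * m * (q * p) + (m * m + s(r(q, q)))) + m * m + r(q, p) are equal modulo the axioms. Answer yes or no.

Left:  r(q, p) + m * m + (m + p * (p * q)) * m + s(r(q, q)) + r(s(p), (p * (m * q)) * m)
  Expand products over sums:  r(q, p) + m * m + m * m + m * p * p * q + s(r(q, q)) + r(s(p), m * m * p * q)
  Sort:  m * m + m * m + m * p * p * q + r(q, p) + r(s(p), m * m * p * q) + s(r(q, q))
Right:  r((p * (m * m)) * q, s(p)) + (p * m * (q * p) + (m * m + s(r(q, q)))) + m * m + r(q, p)
  Merge nested applications:  r(m * m * p * q, s(p)) + m * p * p * q + m * m + s(r(q, q)) + m * m + r(q, p)
  Sort arguments:  m * m + m * m + m * p * p * q + r(m * m * p * q, s(p)) + r(q, p) + s(r(q, q))

Answer: no — m * m + m * m + m * p * p * q + r(q, p) + r(s(p), m * m * p * q) + s(r(q, q)) vs m * m + m * m + m * p * p * q + r(m * m * p * q, s(p)) + r(q, p) + s(r(q, q))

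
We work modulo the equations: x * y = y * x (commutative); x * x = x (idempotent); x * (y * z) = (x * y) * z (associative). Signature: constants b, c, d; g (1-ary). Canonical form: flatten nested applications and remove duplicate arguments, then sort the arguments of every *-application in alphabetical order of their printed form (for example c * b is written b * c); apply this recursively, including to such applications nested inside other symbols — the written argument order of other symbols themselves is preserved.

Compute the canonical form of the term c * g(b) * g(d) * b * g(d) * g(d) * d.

Drop duplicates:  drop duplicate g(d), g(d)
Sort:  b * c * d * g(b) * g(d)

Answer: b * c * d * g(b) * g(d)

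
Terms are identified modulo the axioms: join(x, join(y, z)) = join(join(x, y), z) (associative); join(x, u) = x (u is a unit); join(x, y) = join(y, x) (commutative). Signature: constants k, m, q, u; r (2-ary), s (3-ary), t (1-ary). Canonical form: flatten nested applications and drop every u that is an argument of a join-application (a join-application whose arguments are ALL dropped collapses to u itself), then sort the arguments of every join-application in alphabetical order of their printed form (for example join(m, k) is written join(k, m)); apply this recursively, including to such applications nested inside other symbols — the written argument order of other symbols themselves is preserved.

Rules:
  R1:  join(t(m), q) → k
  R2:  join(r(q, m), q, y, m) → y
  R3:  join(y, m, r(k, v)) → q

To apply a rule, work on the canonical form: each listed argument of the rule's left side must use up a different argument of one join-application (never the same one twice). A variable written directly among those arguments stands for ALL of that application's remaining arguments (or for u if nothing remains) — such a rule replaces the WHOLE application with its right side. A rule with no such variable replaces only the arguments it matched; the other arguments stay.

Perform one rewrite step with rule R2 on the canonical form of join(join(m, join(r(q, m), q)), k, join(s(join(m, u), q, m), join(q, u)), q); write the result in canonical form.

Answer: join(k, q, q, s(m, q, m))

Derivation:
Canonical form:  join(k, m, q, q, q, r(q, m), s(m, q, m))
Match R2:  consume m, q, r(q, m);  y := join(k, q, q, s(m, q, m))
The extension variable absorbs all remaining arguments, so the whole application is rewritten.
Giving:  join(k, q, q, s(m, q, m))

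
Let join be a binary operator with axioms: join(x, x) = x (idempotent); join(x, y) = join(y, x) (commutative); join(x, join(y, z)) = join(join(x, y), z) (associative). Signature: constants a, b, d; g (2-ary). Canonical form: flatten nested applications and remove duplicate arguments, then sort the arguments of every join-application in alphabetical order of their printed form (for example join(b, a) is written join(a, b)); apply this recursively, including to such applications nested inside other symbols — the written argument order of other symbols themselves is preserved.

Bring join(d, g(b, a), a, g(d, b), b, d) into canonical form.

Idempotence:  drop duplicate d
Sort:  join(a, b, d, g(b, a), g(d, b))

Answer: join(a, b, d, g(b, a), g(d, b))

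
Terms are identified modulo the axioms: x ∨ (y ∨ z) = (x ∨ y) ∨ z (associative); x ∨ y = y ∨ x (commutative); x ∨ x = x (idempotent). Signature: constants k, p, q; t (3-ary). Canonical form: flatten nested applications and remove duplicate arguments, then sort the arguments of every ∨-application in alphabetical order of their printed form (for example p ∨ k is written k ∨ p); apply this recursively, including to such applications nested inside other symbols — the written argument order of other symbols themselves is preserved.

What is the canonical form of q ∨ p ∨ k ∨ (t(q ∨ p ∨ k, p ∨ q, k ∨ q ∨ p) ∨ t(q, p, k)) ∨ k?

Un-nest:  q ∨ p ∨ k ∨ t(q ∨ p ∨ k, p ∨ q, k ∨ q ∨ p) ∨ t(q, p, k) ∨ k
Canonicalize subterm:  t(q ∨ p ∨ k, p ∨ q, k ∨ q ∨ p)  →  t(k ∨ p ∨ q, p ∨ q, k ∨ p ∨ q)
Deduplicate:  drop duplicate k
Sort arguments:  k ∨ p ∨ q ∨ t(k ∨ p ∨ q, p ∨ q, k ∨ p ∨ q) ∨ t(q, p, k)

Answer: k ∨ p ∨ q ∨ t(k ∨ p ∨ q, p ∨ q, k ∨ p ∨ q) ∨ t(q, p, k)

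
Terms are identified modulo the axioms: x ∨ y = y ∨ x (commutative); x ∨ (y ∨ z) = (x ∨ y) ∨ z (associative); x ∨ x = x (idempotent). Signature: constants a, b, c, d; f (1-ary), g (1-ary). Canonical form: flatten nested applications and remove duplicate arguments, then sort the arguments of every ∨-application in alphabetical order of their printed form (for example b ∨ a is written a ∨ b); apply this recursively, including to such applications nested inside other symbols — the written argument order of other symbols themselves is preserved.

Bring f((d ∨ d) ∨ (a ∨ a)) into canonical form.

Descend into:  (d ∨ d) ∨ (a ∨ a)
Un-nest:  d ∨ d ∨ a ∨ a
Deduplicate:  drop duplicate d, a
Order the arguments:  a ∨ d
Reassemble:  f(a ∨ d)

Answer: f(a ∨ d)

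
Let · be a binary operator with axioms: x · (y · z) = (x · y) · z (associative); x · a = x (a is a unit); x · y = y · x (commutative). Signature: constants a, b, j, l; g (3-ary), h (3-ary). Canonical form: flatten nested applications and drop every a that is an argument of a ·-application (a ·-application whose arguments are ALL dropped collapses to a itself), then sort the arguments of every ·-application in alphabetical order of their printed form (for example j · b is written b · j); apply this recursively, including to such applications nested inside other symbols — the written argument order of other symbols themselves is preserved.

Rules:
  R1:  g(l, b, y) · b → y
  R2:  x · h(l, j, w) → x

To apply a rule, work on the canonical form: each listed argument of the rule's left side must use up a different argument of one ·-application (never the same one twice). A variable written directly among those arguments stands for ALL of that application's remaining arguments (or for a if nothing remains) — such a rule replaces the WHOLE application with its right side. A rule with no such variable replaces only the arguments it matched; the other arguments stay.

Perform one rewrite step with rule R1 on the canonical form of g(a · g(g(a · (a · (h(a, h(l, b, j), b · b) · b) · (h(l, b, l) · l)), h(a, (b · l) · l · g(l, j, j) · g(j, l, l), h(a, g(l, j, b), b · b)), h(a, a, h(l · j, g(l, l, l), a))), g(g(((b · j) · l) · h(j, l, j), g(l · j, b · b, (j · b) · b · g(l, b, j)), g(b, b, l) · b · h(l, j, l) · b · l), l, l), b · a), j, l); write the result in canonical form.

Canonical form:  g(g(g(b · h(a, h(l, b, j), b · b) · h(l, b, l) · l, h(a, b · g(j, l, l) · g(l, j, j) · l · l, h(a, g(l, j, b), b · b)), h(a, a, h(j · l, g(l, l, l), a))), g(g(b · h(j, l, j) · j · l, g(j · l, b · b, b · b · g(l, b, j) · j), b · b · g(b, b, l) · h(l, j, l) · l), l, l), b), j, l)
R1 matches:  uses b, g(l, b, j);  y := j
Result:  g(g(g(b · h(a, h(l, b, j), b · b) · h(l, b, l) · l, h(a, b · g(j, l, l) · g(l, j, j) · l · l, h(a, g(l, j, b), b · b)), h(a, a, h(j · l, g(l, l, l), a))), g(g(b · h(j, l, j) · j · l, g(j · l, b · b, b · j · j), b · b · g(b, b, l) · h(l, j, l) · l), l, l), b), j, l)

Answer: g(g(g(b · h(a, h(l, b, j), b · b) · h(l, b, l) · l, h(a, b · g(j, l, l) · g(l, j, j) · l · l, h(a, g(l, j, b), b · b)), h(a, a, h(j · l, g(l, l, l), a))), g(g(b · h(j, l, j) · j · l, g(j · l, b · b, b · j · j), b · b · g(b, b, l) · h(l, j, l) · l), l, l), b), j, l)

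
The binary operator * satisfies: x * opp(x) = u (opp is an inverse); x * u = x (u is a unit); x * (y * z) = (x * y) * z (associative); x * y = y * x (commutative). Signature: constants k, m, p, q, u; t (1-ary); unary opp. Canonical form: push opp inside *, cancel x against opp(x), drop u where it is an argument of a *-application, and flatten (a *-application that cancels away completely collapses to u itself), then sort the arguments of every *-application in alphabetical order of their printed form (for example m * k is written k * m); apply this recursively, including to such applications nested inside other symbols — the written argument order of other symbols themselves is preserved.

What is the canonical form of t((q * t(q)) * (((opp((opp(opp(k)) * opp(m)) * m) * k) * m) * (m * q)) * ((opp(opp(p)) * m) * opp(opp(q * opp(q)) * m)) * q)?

Focus inside:  (q * t(q)) * (((opp((opp(opp(k)) * opp(m)) * m) * k) * m) * (m * q)) * ((opp(opp(p)) * m) * opp(opp(q * opp(q)) * m)) * q
Push opp inside:  distribute opp over * and collapse double opp
Cancel inverse pairs:  k cancels
Combine occurrences:  q * q * q * t(q) * m * m * p
Sort arguments:  m * m * p * q * q * q * t(q)
Put back:  t(m * m * p * q * q * q * t(q))

Answer: t(m * m * p * q * q * q * t(q))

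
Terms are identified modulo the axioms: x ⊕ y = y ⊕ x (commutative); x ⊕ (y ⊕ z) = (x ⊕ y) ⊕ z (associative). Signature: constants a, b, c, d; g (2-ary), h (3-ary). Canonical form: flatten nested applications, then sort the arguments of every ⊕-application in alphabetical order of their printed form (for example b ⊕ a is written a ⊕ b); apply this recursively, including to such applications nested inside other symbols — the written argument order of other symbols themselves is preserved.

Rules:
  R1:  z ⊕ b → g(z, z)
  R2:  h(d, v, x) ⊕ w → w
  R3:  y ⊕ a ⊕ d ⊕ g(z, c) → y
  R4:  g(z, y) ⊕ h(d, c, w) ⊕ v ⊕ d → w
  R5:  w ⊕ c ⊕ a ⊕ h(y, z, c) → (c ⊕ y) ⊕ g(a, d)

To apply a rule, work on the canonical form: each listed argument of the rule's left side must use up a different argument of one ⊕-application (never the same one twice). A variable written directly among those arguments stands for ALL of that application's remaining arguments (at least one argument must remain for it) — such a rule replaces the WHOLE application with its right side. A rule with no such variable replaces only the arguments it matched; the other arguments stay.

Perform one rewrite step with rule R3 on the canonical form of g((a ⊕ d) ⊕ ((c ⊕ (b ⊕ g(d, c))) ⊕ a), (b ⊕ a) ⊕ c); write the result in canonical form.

Canonical form:  g(a ⊕ a ⊕ b ⊕ c ⊕ d ⊕ g(d, c), a ⊕ b ⊕ c)
Match R3:  consume a, d, g(d, c);  y := a ⊕ b ⊕ c, z := d
Every leftover argument binds to the variable; the entire application is replaced.
New term:  g(a ⊕ b ⊕ c, a ⊕ b ⊕ c)

Answer: g(a ⊕ b ⊕ c, a ⊕ b ⊕ c)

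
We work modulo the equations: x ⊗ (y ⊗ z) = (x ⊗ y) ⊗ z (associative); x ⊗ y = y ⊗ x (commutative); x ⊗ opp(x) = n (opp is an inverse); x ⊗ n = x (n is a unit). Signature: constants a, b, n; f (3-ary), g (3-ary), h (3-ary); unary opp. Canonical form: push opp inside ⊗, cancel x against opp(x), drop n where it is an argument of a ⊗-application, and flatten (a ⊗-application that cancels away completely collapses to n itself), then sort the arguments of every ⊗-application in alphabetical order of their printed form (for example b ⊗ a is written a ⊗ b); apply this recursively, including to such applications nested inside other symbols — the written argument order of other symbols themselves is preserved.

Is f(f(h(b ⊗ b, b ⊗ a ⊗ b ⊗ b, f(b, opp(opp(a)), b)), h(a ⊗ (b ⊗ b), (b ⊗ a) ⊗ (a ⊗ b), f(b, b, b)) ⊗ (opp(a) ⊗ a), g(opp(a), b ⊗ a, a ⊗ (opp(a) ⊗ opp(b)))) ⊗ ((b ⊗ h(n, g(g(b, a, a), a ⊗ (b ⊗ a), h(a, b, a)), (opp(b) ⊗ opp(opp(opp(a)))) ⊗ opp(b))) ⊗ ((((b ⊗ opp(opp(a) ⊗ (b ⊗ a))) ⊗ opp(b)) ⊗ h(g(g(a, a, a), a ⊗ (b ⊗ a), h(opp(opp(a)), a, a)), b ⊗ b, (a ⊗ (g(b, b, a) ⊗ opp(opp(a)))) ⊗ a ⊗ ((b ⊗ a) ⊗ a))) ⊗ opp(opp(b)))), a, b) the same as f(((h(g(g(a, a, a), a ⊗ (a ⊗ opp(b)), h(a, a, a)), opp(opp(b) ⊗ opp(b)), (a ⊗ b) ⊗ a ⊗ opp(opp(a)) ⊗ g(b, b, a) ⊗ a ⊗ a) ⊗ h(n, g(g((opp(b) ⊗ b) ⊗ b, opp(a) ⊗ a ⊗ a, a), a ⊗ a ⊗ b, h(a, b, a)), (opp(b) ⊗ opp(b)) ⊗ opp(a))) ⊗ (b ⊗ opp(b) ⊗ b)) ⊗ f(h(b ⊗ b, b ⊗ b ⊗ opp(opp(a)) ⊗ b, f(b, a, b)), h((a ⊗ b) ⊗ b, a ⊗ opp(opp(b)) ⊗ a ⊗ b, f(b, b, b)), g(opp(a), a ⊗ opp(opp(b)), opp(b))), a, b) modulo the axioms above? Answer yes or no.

Answer: no — f(b ⊗ f(h(b ⊗ b, a ⊗ b ⊗ b ⊗ b, f(b, a, b)), h(a ⊗ b ⊗ b, a ⊗ a ⊗ b ⊗ b, f(b, b, b)), g(opp(a), a ⊗ b, opp(b))) ⊗ h(g(g(a, a, a), a ⊗ a ⊗ b, h(a, a, a)), b ⊗ b, a ⊗ a ⊗ a ⊗ a ⊗ a ⊗ b ⊗ g(b, b, a)) ⊗ h(n, g(g(b, a, a), a ⊗ a ⊗ b, h(a, b, a)), opp(a) ⊗ opp(b) ⊗ opp(b)), a, b) vs f(b ⊗ f(h(b ⊗ b, a ⊗ b ⊗ b ⊗ b, f(b, a, b)), h(a ⊗ b ⊗ b, a ⊗ a ⊗ b ⊗ b, f(b, b, b)), g(opp(a), a ⊗ b, opp(b))) ⊗ h(g(g(a, a, a), a ⊗ a ⊗ opp(b), h(a, a, a)), b ⊗ b, a ⊗ a ⊗ a ⊗ a ⊗ a ⊗ b ⊗ g(b, b, a)) ⊗ h(n, g(g(b, a, a), a ⊗ a ⊗ b, h(a, b, a)), opp(a) ⊗ opp(b) ⊗ opp(b)), a, b)

Derivation:
Left:  f(f(h(b ⊗ b, b ⊗ a ⊗ b ⊗ b, f(b, opp(opp(a)), b)), h(a ⊗ (b ⊗ b), (b ⊗ a) ⊗ (a ⊗ b), f(b, b, b)) ⊗ (opp(a) ⊗ a), g(opp(a), b ⊗ a, a ⊗ (opp(a) ⊗ opp(b)))) ⊗ ((b ⊗ h(n, g(g(b, a, a), a ⊗ (b ⊗ a), h(a, b, a)), (opp(b) ⊗ opp(opp(opp(a)))) ⊗ opp(b))) ⊗ ((((b ⊗ opp(opp(a) ⊗ (b ⊗ a))) ⊗ opp(b)) ⊗ h(g(g(a, a, a), a ⊗ (b ⊗ a), h(opp(opp(a)), a, a)), b ⊗ b, (a ⊗ (g(b, b, a) ⊗ opp(opp(a)))) ⊗ a ⊗ ((b ⊗ a) ⊗ a))) ⊗ opp(opp(b)))), a, b)
  Work inside:  f(h(b ⊗ b, b ⊗ a ⊗ b ⊗ b, f(b, opp(opp(a)), b)), h(a ⊗ (b ⊗ b), (b ⊗ a) ⊗ (a ⊗ b), f(b, b, b)) ⊗ (opp(a) ⊗ a), g(opp(a), b ⊗ a, a ⊗ (opp(a) ⊗ opp(b)))) ⊗ ((b ⊗ h(n, g(g(b, a, a), a ⊗ (b ⊗ a), h(a, b, a)), (opp(b) ⊗ opp(opp(opp(a)))) ⊗ opp(b))) ⊗ ((((b ⊗ opp(opp(a) ⊗ (b ⊗ a))) ⊗ opp(b)) ⊗ h(g(g(a, a, a), a ⊗ (b ⊗ a), h(opp(opp(a)), a, a)), b ⊗ b, (a ⊗ (g(b, b, a) ⊗ opp(opp(a)))) ⊗ a ⊗ ((b ⊗ a) ⊗ a))) ⊗ opp(opp(b))))
  Push opp inside:  distribute opp over ⊗ and collapse double opp
  Cancel inverse pairs:  a cancels
  Collect terms:  f(h(b ⊗ b, a ⊗ b ⊗ b ⊗ b, f(b, a, b)), h(a ⊗ b ⊗ b, a ⊗ a ⊗ b ⊗ b, f(b, b, b)), g(opp(a), a ⊗ b, opp(b))) ⊗ b ⊗ h(n, g(g(b, a, a), a ⊗ a ⊗ b, h(a, b, a)), opp(a) ⊗ opp(b) ⊗ opp(b)) ⊗ h(g(g(a, a, a), a ⊗ a ⊗ b, h(a, a, a)), b ⊗ b, a ⊗ a ⊗ a ⊗ a ⊗ a ⊗ b ⊗ g(b, b, a))
  Sort arguments:  b ⊗ f(h(b ⊗ b, a ⊗ b ⊗ b ⊗ b, f(b, a, b)), h(a ⊗ b ⊗ b, a ⊗ a ⊗ b ⊗ b, f(b, b, b)), g(opp(a), a ⊗ b, opp(b))) ⊗ h(g(g(a, a, a), a ⊗ a ⊗ b, h(a, a, a)), b ⊗ b, a ⊗ a ⊗ a ⊗ a ⊗ a ⊗ b ⊗ g(b, b, a)) ⊗ h(n, g(g(b, a, a), a ⊗ a ⊗ b, h(a, b, a)), opp(a) ⊗ opp(b) ⊗ opp(b))
  Put back:  f(b ⊗ f(h(b ⊗ b, a ⊗ b ⊗ b ⊗ b, f(b, a, b)), h(a ⊗ b ⊗ b, a ⊗ a ⊗ b ⊗ b, f(b, b, b)), g(opp(a), a ⊗ b, opp(b))) ⊗ h(g(g(a, a, a), a ⊗ a ⊗ b, h(a, a, a)), b ⊗ b, a ⊗ a ⊗ a ⊗ a ⊗ a ⊗ b ⊗ g(b, b, a)) ⊗ h(n, g(g(b, a, a), a ⊗ a ⊗ b, h(a, b, a)), opp(a) ⊗ opp(b) ⊗ opp(b)), a, b)
Right:  f(((h(g(g(a, a, a), a ⊗ (a ⊗ opp(b)), h(a, a, a)), opp(opp(b) ⊗ opp(b)), (a ⊗ b) ⊗ a ⊗ opp(opp(a)) ⊗ g(b, b, a) ⊗ a ⊗ a) ⊗ h(n, g(g((opp(b) ⊗ b) ⊗ b, opp(a) ⊗ a ⊗ a, a), a ⊗ a ⊗ b, h(a, b, a)), (opp(b) ⊗ opp(b)) ⊗ opp(a))) ⊗ (b ⊗ opp(b) ⊗ b)) ⊗ f(h(b ⊗ b, b ⊗ b ⊗ opp(opp(a)) ⊗ b, f(b, a, b)), h((a ⊗ b) ⊗ b, a ⊗ opp(opp(b)) ⊗ a ⊗ b, f(b, b, b)), g(opp(a), a ⊗ opp(opp(b)), opp(b))), a, b)
  Descend into:  ((h(g(g(a, a, a), a ⊗ (a ⊗ opp(b)), h(a, a, a)), opp(opp(b) ⊗ opp(b)), (a ⊗ b) ⊗ a ⊗ opp(opp(a)) ⊗ g(b, b, a) ⊗ a ⊗ a) ⊗ h(n, g(g((opp(b) ⊗ b) ⊗ b, opp(a) ⊗ a ⊗ a, a), a ⊗ a ⊗ b, h(a, b, a)), (opp(b) ⊗ opp(b)) ⊗ opp(a))) ⊗ (b ⊗ opp(b) ⊗ b)) ⊗ f(h(b ⊗ b, b ⊗ b ⊗ opp(opp(a)) ⊗ b, f(b, a, b)), h((a ⊗ b) ⊗ b, a ⊗ opp(opp(b)) ⊗ a ⊗ b, f(b, b, b)), g(opp(a), a ⊗ opp(opp(b)), opp(b)))
  Push opp inside:  distribute opp over ⊗ and collapse double opp
  Collect:  h(g(g(a, a, a), a ⊗ a ⊗ opp(b), h(a, a, a)), b ⊗ b, a ⊗ a ⊗ a ⊗ a ⊗ a ⊗ b ⊗ g(b, b, a)) ⊗ h(n, g(g(b, a, a), a ⊗ a ⊗ b, h(a, b, a)), opp(a) ⊗ opp(b) ⊗ opp(b)) ⊗ b ⊗ f(h(b ⊗ b, a ⊗ b ⊗ b ⊗ b, f(b, a, b)), h(a ⊗ b ⊗ b, a ⊗ a ⊗ b ⊗ b, f(b, b, b)), g(opp(a), a ⊗ b, opp(b)))
  Sort arguments:  b ⊗ f(h(b ⊗ b, a ⊗ b ⊗ b ⊗ b, f(b, a, b)), h(a ⊗ b ⊗ b, a ⊗ a ⊗ b ⊗ b, f(b, b, b)), g(opp(a), a ⊗ b, opp(b))) ⊗ h(g(g(a, a, a), a ⊗ a ⊗ opp(b), h(a, a, a)), b ⊗ b, a ⊗ a ⊗ a ⊗ a ⊗ a ⊗ b ⊗ g(b, b, a)) ⊗ h(n, g(g(b, a, a), a ⊗ a ⊗ b, h(a, b, a)), opp(a) ⊗ opp(b) ⊗ opp(b))
  Reassemble:  f(b ⊗ f(h(b ⊗ b, a ⊗ b ⊗ b ⊗ b, f(b, a, b)), h(a ⊗ b ⊗ b, a ⊗ a ⊗ b ⊗ b, f(b, b, b)), g(opp(a), a ⊗ b, opp(b))) ⊗ h(g(g(a, a, a), a ⊗ a ⊗ opp(b), h(a, a, a)), b ⊗ b, a ⊗ a ⊗ a ⊗ a ⊗ a ⊗ b ⊗ g(b, b, a)) ⊗ h(n, g(g(b, a, a), a ⊗ a ⊗ b, h(a, b, a)), opp(a) ⊗ opp(b) ⊗ opp(b)), a, b)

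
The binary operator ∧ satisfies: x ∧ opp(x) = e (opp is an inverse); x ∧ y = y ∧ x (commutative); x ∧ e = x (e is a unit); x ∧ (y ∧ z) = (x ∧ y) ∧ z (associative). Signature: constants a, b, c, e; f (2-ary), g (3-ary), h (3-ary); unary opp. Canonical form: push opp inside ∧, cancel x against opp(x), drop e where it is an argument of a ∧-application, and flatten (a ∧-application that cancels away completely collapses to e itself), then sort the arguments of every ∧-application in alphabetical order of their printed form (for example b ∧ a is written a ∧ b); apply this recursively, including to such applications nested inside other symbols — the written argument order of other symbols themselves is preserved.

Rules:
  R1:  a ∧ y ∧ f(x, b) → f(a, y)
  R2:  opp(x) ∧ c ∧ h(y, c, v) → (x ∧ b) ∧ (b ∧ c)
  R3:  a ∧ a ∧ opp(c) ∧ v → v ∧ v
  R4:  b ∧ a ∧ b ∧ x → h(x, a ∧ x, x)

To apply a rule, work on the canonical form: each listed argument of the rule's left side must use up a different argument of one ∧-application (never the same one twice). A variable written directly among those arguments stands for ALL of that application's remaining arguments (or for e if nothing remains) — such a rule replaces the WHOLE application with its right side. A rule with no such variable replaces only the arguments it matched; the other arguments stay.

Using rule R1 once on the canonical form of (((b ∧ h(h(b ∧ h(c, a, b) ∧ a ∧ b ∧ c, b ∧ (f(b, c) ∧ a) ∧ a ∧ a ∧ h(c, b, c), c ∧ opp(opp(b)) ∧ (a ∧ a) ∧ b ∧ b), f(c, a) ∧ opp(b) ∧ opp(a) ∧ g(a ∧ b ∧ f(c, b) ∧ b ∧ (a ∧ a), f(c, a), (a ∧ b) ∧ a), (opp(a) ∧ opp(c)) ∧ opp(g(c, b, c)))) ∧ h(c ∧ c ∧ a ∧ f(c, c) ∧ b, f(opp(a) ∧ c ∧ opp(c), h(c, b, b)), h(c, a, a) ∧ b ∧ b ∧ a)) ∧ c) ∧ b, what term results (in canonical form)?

Answer: b ∧ b ∧ c ∧ h(a ∧ b ∧ c ∧ c ∧ f(c, c), f(opp(a), h(c, b, b)), a ∧ b ∧ b ∧ h(c, a, a)) ∧ h(h(a ∧ b ∧ b ∧ c ∧ h(c, a, b), a ∧ a ∧ a ∧ b ∧ f(b, c) ∧ h(c, b, c), a ∧ a ∧ b ∧ b ∧ b ∧ c), f(c, a) ∧ g(f(a, a ∧ a ∧ b ∧ b), f(c, a), a ∧ a ∧ b) ∧ opp(a) ∧ opp(b), opp(a) ∧ opp(c) ∧ opp(g(c, b, c)))

Derivation:
Canonical form:  b ∧ b ∧ c ∧ h(a ∧ b ∧ c ∧ c ∧ f(c, c), f(opp(a), h(c, b, b)), a ∧ b ∧ b ∧ h(c, a, a)) ∧ h(h(a ∧ b ∧ b ∧ c ∧ h(c, a, b), a ∧ a ∧ a ∧ b ∧ f(b, c) ∧ h(c, b, c), a ∧ a ∧ b ∧ b ∧ b ∧ c), f(c, a) ∧ g(a ∧ a ∧ a ∧ b ∧ b ∧ f(c, b), f(c, a), a ∧ a ∧ b) ∧ opp(a) ∧ opp(b), opp(a) ∧ opp(c) ∧ opp(g(c, b, c)))
R1 matches:  uses a, f(c, b);  x := c, y := a ∧ a ∧ b ∧ b
The variable takes the whole remainder — replace the entire application.
New term:  b ∧ b ∧ c ∧ h(a ∧ b ∧ c ∧ c ∧ f(c, c), f(opp(a), h(c, b, b)), a ∧ b ∧ b ∧ h(c, a, a)) ∧ h(h(a ∧ b ∧ b ∧ c ∧ h(c, a, b), a ∧ a ∧ a ∧ b ∧ f(b, c) ∧ h(c, b, c), a ∧ a ∧ b ∧ b ∧ b ∧ c), f(c, a) ∧ g(f(a, a ∧ a ∧ b ∧ b), f(c, a), a ∧ a ∧ b) ∧ opp(a) ∧ opp(b), opp(a) ∧ opp(c) ∧ opp(g(c, b, c)))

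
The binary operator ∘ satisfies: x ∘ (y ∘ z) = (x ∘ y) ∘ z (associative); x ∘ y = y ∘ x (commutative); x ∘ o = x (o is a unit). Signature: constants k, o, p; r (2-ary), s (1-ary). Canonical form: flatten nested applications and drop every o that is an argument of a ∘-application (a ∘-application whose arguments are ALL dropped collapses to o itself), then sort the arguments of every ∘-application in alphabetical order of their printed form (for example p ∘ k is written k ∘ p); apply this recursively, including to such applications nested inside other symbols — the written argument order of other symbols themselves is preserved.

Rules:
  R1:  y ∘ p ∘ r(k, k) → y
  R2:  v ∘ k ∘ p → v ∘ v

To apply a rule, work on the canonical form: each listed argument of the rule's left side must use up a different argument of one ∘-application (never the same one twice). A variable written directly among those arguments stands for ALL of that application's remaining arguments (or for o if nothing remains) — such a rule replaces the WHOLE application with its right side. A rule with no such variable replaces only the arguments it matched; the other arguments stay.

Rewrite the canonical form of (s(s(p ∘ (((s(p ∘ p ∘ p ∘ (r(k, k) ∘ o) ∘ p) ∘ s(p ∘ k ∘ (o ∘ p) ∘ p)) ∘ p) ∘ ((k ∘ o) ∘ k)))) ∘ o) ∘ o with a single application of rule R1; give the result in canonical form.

Answer: s(s(k ∘ k ∘ p ∘ p ∘ s(k ∘ p ∘ p ∘ p) ∘ s(p ∘ p ∘ p)))

Derivation:
Canonical form:  s(s(k ∘ k ∘ p ∘ p ∘ s(k ∘ p ∘ p ∘ p) ∘ s(p ∘ p ∘ p ∘ p ∘ r(k, k))))
Apply R1:  consuming p, r(k, k);  y := p ∘ p ∘ p
The variable takes the whole remainder — replace the entire application.
New term:  s(s(k ∘ k ∘ p ∘ p ∘ s(k ∘ p ∘ p ∘ p) ∘ s(p ∘ p ∘ p)))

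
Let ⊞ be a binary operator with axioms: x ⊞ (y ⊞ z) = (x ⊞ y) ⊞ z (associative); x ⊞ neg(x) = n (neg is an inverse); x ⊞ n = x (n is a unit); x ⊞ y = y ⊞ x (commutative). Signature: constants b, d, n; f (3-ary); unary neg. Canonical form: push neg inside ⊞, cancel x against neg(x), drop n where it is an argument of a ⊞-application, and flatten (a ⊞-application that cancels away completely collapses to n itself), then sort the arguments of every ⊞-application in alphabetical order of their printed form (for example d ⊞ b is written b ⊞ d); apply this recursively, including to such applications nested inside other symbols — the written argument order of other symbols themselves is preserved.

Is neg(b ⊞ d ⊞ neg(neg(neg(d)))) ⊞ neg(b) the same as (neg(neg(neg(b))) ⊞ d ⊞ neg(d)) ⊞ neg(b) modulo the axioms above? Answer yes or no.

Answer: yes — both canonical forms are neg(b) ⊞ neg(b)

Derivation:
Left:  neg(b ⊞ d ⊞ neg(neg(neg(d)))) ⊞ neg(b)
  Push neg inside:  distribute neg over ⊞ and collapse double neg
  Inverses cancel:  d cancels
  Collect:  neg(b) ⊞ neg(b)
Right:  (neg(neg(neg(b))) ⊞ d ⊞ neg(d)) ⊞ neg(b)
  Push neg inside:  distribute neg over ⊞ and collapse double neg
  Cancel:  d cancels
  Combine occurrences:  neg(b) ⊞ neg(b)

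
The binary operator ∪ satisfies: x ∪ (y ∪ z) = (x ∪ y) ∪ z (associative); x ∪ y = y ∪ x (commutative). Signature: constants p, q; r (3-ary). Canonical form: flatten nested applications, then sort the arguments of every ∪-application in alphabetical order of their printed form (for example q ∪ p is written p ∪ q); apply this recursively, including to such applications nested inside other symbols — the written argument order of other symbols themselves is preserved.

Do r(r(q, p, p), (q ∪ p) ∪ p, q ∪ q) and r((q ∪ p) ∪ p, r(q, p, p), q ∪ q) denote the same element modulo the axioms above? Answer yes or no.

Left:  r(r(q, p, p), (q ∪ p) ∪ p, q ∪ q)
  Descend into:  (q ∪ p) ∪ p
  Flatten:  q ∪ p ∪ p
  Sort arguments:  p ∪ p ∪ q
  Rebuild:  r(r(q, p, p), p ∪ p ∪ q, q ∪ q)
Right:  r((q ∪ p) ∪ p, r(q, p, p), q ∪ q)
  Work inside:  (q ∪ p) ∪ p
  Merge nested applications:  q ∪ p ∪ p
  Sort:  p ∪ p ∪ q
  Rebuild:  r(p ∪ p ∪ q, r(q, p, p), q ∪ q)

Answer: no — r(r(q, p, p), p ∪ p ∪ q, q ∪ q) vs r(p ∪ p ∪ q, r(q, p, p), q ∪ q)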